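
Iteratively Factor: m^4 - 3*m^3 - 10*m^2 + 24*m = (m - 2)*(m^3 - m^2 - 12*m) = m*(m - 2)*(m^2 - m - 12) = m*(m - 4)*(m - 2)*(m + 3)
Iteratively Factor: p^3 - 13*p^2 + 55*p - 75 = (p - 5)*(p^2 - 8*p + 15) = (p - 5)*(p - 3)*(p - 5)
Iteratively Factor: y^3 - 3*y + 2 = (y + 2)*(y^2 - 2*y + 1) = (y - 1)*(y + 2)*(y - 1)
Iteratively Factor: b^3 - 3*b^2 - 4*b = (b + 1)*(b^2 - 4*b) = (b - 4)*(b + 1)*(b)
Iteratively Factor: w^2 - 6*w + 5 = (w - 1)*(w - 5)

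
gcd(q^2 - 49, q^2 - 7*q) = q - 7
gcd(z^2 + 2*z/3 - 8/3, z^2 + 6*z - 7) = 1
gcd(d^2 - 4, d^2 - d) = 1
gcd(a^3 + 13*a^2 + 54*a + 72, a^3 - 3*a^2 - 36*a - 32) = a + 4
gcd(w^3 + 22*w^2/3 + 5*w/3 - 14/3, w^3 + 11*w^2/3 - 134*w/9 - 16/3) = 1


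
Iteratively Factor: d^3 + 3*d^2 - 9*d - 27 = (d + 3)*(d^2 - 9) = (d - 3)*(d + 3)*(d + 3)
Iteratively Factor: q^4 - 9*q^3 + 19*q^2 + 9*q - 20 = (q - 5)*(q^3 - 4*q^2 - q + 4) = (q - 5)*(q + 1)*(q^2 - 5*q + 4) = (q - 5)*(q - 4)*(q + 1)*(q - 1)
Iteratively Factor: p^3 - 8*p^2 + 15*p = (p)*(p^2 - 8*p + 15) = p*(p - 3)*(p - 5)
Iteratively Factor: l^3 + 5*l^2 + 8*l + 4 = (l + 2)*(l^2 + 3*l + 2) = (l + 1)*(l + 2)*(l + 2)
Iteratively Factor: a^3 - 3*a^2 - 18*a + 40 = (a - 5)*(a^2 + 2*a - 8) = (a - 5)*(a - 2)*(a + 4)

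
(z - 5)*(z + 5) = z^2 - 25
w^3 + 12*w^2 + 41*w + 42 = (w + 2)*(w + 3)*(w + 7)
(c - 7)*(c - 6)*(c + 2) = c^3 - 11*c^2 + 16*c + 84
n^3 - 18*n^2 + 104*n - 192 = (n - 8)*(n - 6)*(n - 4)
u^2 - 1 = (u - 1)*(u + 1)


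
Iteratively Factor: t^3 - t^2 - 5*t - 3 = (t + 1)*(t^2 - 2*t - 3) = (t + 1)^2*(t - 3)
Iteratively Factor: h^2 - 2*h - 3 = (h - 3)*(h + 1)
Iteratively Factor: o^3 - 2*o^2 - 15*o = (o + 3)*(o^2 - 5*o) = o*(o + 3)*(o - 5)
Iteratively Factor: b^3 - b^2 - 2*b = (b - 2)*(b^2 + b) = (b - 2)*(b + 1)*(b)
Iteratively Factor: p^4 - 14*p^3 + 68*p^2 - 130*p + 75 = (p - 3)*(p^3 - 11*p^2 + 35*p - 25) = (p - 5)*(p - 3)*(p^2 - 6*p + 5) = (p - 5)*(p - 3)*(p - 1)*(p - 5)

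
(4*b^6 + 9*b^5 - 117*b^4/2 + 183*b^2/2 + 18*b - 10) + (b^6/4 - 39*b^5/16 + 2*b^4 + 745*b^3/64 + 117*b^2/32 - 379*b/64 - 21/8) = 17*b^6/4 + 105*b^5/16 - 113*b^4/2 + 745*b^3/64 + 3045*b^2/32 + 773*b/64 - 101/8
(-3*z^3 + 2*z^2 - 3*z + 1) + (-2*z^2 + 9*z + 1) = -3*z^3 + 6*z + 2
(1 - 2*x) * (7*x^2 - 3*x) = -14*x^3 + 13*x^2 - 3*x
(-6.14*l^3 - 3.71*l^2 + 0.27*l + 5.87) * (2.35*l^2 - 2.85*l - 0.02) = -14.429*l^5 + 8.7805*l^4 + 11.3308*l^3 + 13.0992*l^2 - 16.7349*l - 0.1174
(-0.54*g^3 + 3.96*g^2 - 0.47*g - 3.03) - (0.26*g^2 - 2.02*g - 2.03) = -0.54*g^3 + 3.7*g^2 + 1.55*g - 1.0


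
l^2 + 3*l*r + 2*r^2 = (l + r)*(l + 2*r)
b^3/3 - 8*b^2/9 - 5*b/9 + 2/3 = (b/3 + 1/3)*(b - 3)*(b - 2/3)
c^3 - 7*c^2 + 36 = (c - 6)*(c - 3)*(c + 2)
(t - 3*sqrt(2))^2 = t^2 - 6*sqrt(2)*t + 18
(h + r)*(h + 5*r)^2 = h^3 + 11*h^2*r + 35*h*r^2 + 25*r^3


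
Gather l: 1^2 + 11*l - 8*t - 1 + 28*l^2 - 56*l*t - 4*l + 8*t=28*l^2 + l*(7 - 56*t)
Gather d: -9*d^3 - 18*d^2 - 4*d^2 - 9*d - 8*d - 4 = -9*d^3 - 22*d^2 - 17*d - 4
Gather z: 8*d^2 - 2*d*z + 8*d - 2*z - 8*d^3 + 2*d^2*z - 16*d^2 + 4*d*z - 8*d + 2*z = -8*d^3 - 8*d^2 + z*(2*d^2 + 2*d)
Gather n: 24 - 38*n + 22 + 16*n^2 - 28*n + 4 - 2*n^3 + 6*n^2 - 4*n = -2*n^3 + 22*n^2 - 70*n + 50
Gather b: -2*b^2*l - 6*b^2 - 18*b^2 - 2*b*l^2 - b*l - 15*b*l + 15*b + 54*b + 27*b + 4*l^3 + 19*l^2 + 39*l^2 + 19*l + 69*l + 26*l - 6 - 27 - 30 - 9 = b^2*(-2*l - 24) + b*(-2*l^2 - 16*l + 96) + 4*l^3 + 58*l^2 + 114*l - 72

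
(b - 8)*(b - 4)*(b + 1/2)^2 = b^4 - 11*b^3 + 81*b^2/4 + 29*b + 8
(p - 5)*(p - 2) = p^2 - 7*p + 10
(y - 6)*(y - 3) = y^2 - 9*y + 18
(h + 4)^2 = h^2 + 8*h + 16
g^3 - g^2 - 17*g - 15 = (g - 5)*(g + 1)*(g + 3)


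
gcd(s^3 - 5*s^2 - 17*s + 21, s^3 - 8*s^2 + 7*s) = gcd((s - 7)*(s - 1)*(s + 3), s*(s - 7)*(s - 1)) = s^2 - 8*s + 7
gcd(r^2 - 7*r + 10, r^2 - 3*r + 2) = r - 2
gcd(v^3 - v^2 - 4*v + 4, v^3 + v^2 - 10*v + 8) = v^2 - 3*v + 2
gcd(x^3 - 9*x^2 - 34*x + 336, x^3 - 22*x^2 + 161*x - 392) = x^2 - 15*x + 56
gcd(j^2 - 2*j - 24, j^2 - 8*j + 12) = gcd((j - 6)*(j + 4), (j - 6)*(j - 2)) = j - 6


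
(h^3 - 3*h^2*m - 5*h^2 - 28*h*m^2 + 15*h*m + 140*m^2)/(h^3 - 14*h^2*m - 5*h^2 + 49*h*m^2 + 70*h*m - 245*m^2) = (h + 4*m)/(h - 7*m)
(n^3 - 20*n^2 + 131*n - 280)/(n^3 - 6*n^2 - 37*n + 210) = (n - 8)/(n + 6)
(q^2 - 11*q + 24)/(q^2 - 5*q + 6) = (q - 8)/(q - 2)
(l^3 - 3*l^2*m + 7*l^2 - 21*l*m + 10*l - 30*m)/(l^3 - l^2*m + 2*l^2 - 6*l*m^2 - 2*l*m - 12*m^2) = (l + 5)/(l + 2*m)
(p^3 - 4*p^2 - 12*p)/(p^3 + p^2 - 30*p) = (p^2 - 4*p - 12)/(p^2 + p - 30)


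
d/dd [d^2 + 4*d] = 2*d + 4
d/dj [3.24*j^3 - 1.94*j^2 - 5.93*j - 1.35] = 9.72*j^2 - 3.88*j - 5.93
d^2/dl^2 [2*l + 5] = 0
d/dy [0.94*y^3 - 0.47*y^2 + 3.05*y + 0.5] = 2.82*y^2 - 0.94*y + 3.05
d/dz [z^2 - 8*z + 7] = 2*z - 8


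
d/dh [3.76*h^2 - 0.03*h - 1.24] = 7.52*h - 0.03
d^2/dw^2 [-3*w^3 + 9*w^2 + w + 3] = 18 - 18*w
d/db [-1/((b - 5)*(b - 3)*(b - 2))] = ((b - 5)*(b - 3) + (b - 5)*(b - 2) + (b - 3)*(b - 2))/((b - 5)^2*(b - 3)^2*(b - 2)^2)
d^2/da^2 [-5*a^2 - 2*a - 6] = -10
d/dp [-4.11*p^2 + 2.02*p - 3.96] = 2.02 - 8.22*p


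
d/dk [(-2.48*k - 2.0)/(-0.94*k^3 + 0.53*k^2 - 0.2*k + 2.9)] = (-4.6624*k^3 - 4.3256*k^2 + 2.12*k - 7.592)/(0.8836*k^6 - 0.9964*k^5 + 0.6569*k^4 - 5.664*k^3 + 3.114*k^2 - 1.16*k + 8.41)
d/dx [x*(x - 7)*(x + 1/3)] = 3*x^2 - 40*x/3 - 7/3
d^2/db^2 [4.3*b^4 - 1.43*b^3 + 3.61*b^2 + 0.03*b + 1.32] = 51.6*b^2 - 8.58*b + 7.22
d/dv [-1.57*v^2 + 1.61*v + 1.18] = 1.61 - 3.14*v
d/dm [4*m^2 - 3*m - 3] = 8*m - 3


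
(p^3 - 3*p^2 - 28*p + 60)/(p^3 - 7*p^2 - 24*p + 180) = (p - 2)/(p - 6)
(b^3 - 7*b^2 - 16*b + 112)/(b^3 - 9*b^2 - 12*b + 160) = (b^2 - 11*b + 28)/(b^2 - 13*b + 40)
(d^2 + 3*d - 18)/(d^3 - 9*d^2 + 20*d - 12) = (d^2 + 3*d - 18)/(d^3 - 9*d^2 + 20*d - 12)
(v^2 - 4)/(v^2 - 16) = (v^2 - 4)/(v^2 - 16)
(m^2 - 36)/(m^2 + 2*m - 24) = (m - 6)/(m - 4)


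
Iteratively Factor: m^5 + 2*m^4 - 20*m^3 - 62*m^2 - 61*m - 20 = (m + 4)*(m^4 - 2*m^3 - 12*m^2 - 14*m - 5) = (m + 1)*(m + 4)*(m^3 - 3*m^2 - 9*m - 5) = (m + 1)^2*(m + 4)*(m^2 - 4*m - 5) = (m - 5)*(m + 1)^2*(m + 4)*(m + 1)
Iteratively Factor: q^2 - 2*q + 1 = (q - 1)*(q - 1)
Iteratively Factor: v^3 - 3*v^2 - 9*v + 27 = (v - 3)*(v^2 - 9) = (v - 3)^2*(v + 3)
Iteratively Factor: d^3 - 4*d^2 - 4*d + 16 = (d - 2)*(d^2 - 2*d - 8) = (d - 4)*(d - 2)*(d + 2)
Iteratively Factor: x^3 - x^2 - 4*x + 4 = (x - 2)*(x^2 + x - 2) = (x - 2)*(x - 1)*(x + 2)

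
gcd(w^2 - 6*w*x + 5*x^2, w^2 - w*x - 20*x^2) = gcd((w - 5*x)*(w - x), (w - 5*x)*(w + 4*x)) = -w + 5*x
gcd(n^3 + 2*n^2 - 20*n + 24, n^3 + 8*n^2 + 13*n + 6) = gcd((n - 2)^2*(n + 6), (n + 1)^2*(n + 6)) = n + 6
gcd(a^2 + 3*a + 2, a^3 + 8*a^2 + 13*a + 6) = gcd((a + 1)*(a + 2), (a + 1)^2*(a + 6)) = a + 1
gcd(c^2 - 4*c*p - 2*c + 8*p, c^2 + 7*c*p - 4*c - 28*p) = 1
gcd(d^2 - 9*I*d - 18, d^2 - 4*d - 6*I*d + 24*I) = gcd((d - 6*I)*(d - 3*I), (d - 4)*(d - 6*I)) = d - 6*I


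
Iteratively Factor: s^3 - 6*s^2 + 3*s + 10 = (s + 1)*(s^2 - 7*s + 10) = (s - 2)*(s + 1)*(s - 5)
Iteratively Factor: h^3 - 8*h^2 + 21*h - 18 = (h - 2)*(h^2 - 6*h + 9) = (h - 3)*(h - 2)*(h - 3)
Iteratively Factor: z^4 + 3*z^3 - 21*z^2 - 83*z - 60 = (z + 3)*(z^3 - 21*z - 20) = (z + 1)*(z + 3)*(z^2 - z - 20) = (z - 5)*(z + 1)*(z + 3)*(z + 4)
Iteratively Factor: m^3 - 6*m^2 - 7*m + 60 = (m + 3)*(m^2 - 9*m + 20) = (m - 5)*(m + 3)*(m - 4)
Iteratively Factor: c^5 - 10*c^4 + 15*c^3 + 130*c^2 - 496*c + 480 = (c + 4)*(c^4 - 14*c^3 + 71*c^2 - 154*c + 120) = (c - 5)*(c + 4)*(c^3 - 9*c^2 + 26*c - 24) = (c - 5)*(c - 2)*(c + 4)*(c^2 - 7*c + 12) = (c - 5)*(c - 3)*(c - 2)*(c + 4)*(c - 4)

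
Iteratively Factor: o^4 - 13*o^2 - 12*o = (o - 4)*(o^3 + 4*o^2 + 3*o) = (o - 4)*(o + 3)*(o^2 + o) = (o - 4)*(o + 1)*(o + 3)*(o)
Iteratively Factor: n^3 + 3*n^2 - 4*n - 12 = (n - 2)*(n^2 + 5*n + 6) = (n - 2)*(n + 2)*(n + 3)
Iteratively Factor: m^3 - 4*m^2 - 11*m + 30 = (m + 3)*(m^2 - 7*m + 10) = (m - 5)*(m + 3)*(m - 2)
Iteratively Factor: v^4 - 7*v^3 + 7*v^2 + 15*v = (v + 1)*(v^3 - 8*v^2 + 15*v) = (v - 3)*(v + 1)*(v^2 - 5*v) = (v - 5)*(v - 3)*(v + 1)*(v)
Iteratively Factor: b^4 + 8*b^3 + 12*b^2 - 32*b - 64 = (b - 2)*(b^3 + 10*b^2 + 32*b + 32) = (b - 2)*(b + 4)*(b^2 + 6*b + 8) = (b - 2)*(b + 4)^2*(b + 2)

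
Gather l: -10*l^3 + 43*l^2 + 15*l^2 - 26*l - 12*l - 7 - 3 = -10*l^3 + 58*l^2 - 38*l - 10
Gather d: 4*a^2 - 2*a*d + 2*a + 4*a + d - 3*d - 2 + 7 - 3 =4*a^2 + 6*a + d*(-2*a - 2) + 2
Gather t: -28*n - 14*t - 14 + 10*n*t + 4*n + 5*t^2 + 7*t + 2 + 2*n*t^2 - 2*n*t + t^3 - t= -24*n + t^3 + t^2*(2*n + 5) + t*(8*n - 8) - 12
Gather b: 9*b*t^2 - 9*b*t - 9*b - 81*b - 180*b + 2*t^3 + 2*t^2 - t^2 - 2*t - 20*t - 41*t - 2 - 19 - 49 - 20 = b*(9*t^2 - 9*t - 270) + 2*t^3 + t^2 - 63*t - 90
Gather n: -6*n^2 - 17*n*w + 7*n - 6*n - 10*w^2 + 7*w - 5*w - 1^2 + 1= -6*n^2 + n*(1 - 17*w) - 10*w^2 + 2*w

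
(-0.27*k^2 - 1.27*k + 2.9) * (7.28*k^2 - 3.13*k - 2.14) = -1.9656*k^4 - 8.4005*k^3 + 25.6649*k^2 - 6.3592*k - 6.206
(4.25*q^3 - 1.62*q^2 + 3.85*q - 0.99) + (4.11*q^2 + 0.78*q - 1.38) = 4.25*q^3 + 2.49*q^2 + 4.63*q - 2.37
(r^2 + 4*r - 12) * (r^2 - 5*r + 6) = r^4 - r^3 - 26*r^2 + 84*r - 72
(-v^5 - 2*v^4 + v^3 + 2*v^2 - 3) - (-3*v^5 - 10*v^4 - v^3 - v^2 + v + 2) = 2*v^5 + 8*v^4 + 2*v^3 + 3*v^2 - v - 5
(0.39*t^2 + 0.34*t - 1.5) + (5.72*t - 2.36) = 0.39*t^2 + 6.06*t - 3.86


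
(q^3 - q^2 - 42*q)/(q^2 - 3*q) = (q^2 - q - 42)/(q - 3)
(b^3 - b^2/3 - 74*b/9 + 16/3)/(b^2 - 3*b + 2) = (9*b^3 - 3*b^2 - 74*b + 48)/(9*(b^2 - 3*b + 2))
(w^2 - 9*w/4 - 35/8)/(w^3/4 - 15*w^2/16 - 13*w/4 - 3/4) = 2*(-8*w^2 + 18*w + 35)/(-4*w^3 + 15*w^2 + 52*w + 12)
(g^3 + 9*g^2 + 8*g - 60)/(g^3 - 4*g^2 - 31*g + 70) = (g + 6)/(g - 7)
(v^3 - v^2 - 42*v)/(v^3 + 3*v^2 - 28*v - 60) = v*(v - 7)/(v^2 - 3*v - 10)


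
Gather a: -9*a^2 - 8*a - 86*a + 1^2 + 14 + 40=-9*a^2 - 94*a + 55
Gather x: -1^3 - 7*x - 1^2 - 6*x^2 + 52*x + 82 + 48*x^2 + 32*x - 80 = 42*x^2 + 77*x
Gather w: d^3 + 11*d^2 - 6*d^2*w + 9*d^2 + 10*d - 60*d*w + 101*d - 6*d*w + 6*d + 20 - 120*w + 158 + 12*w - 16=d^3 + 20*d^2 + 117*d + w*(-6*d^2 - 66*d - 108) + 162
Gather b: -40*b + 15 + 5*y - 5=-40*b + 5*y + 10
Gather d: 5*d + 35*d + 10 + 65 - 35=40*d + 40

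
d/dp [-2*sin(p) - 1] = -2*cos(p)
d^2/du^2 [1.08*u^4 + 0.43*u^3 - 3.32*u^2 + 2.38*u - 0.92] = 12.96*u^2 + 2.58*u - 6.64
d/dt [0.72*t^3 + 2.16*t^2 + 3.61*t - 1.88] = 2.16*t^2 + 4.32*t + 3.61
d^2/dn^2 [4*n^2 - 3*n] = 8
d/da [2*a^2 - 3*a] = 4*a - 3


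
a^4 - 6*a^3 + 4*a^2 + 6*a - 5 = (a - 5)*(a - 1)^2*(a + 1)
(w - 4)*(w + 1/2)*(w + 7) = w^3 + 7*w^2/2 - 53*w/2 - 14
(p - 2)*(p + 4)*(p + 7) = p^3 + 9*p^2 + 6*p - 56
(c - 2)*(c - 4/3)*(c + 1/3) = c^3 - 3*c^2 + 14*c/9 + 8/9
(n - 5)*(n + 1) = n^2 - 4*n - 5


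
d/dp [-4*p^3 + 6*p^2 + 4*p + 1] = -12*p^2 + 12*p + 4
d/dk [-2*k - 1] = -2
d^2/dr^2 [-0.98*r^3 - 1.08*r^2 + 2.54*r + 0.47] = -5.88*r - 2.16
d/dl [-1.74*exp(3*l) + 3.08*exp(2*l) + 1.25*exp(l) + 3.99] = (-5.22*exp(2*l) + 6.16*exp(l) + 1.25)*exp(l)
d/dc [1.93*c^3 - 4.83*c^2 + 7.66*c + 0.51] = 5.79*c^2 - 9.66*c + 7.66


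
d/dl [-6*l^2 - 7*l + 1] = -12*l - 7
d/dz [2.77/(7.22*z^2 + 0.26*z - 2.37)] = (-39.9988*z - 0.7202)/(7.22*z^2 + 0.26*z - 2.37)^2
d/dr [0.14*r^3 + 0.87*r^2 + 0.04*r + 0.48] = 0.42*r^2 + 1.74*r + 0.04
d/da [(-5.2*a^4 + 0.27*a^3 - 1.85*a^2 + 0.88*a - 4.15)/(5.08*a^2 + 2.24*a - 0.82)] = (-52.832*a^5 - 33.5724*a^4 + 18.2656*a^3 - 9.2786*a^2 + 45.198*a + 8.5744)/(25.8064*a^4 + 22.7584*a^3 - 3.3136*a^2 - 3.6736*a + 0.6724)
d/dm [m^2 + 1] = 2*m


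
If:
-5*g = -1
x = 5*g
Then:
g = 1/5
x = 1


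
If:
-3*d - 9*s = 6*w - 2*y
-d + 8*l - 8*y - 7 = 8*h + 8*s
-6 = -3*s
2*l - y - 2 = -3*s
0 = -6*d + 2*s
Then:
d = 2/3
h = -y/2 - 119/24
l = y/2 - 2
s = 2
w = y/3 - 10/3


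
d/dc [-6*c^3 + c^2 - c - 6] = -18*c^2 + 2*c - 1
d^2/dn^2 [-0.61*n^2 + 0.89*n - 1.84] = -1.22000000000000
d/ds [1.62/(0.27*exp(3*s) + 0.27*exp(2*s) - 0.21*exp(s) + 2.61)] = (-1.3122*exp(2*s) - 0.8748*exp(s) + 0.3402)*exp(s)/(0.27*exp(3*s) + 0.27*exp(2*s) - 0.21*exp(s) + 2.61)^2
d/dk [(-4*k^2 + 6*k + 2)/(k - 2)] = 2*(-2*k^2 + 8*k - 7)/(k^2 - 4*k + 4)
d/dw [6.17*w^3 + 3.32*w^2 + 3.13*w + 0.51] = 18.51*w^2 + 6.64*w + 3.13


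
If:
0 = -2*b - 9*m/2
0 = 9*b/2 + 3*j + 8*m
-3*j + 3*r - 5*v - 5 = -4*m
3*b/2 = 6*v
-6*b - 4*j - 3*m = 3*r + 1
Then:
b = -648/593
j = 204/593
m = 288/593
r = 1615/1779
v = -162/593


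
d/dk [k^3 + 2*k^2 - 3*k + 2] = 3*k^2 + 4*k - 3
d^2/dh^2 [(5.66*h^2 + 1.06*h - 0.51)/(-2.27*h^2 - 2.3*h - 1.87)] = (-2.8421709430404e-14*h^4 + 48.1775719999999*h^3 + 159.924678*h^2 + 42.973824*h - 29.400786)/(11.697083*h^6 + 35.55501*h^5 + 64.932669*h^4 + 70.74662*h^3 + 53.490789*h^2 + 24.12861*h + 6.539203)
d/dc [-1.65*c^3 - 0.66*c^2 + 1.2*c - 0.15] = -4.95*c^2 - 1.32*c + 1.2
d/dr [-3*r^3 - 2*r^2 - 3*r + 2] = -9*r^2 - 4*r - 3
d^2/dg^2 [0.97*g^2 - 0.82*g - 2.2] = 1.94000000000000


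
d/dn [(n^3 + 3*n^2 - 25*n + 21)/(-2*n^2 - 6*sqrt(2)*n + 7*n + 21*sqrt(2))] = ((4*n - 7 + 6*sqrt(2))*(n^3 + 3*n^2 - 25*n + 21) + (-3*n^2 - 6*n + 25)*(2*n^2 - 7*n + 6*sqrt(2)*n - 21*sqrt(2)))/(2*n^2 - 7*n + 6*sqrt(2)*n - 21*sqrt(2))^2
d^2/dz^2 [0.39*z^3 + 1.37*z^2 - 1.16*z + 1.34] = 2.34*z + 2.74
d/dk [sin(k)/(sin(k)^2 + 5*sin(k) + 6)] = (cos(k)^2 + 5)*cos(k)/((sin(k) + 2)^2*(sin(k) + 3)^2)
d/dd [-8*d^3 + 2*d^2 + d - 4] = -24*d^2 + 4*d + 1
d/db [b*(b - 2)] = 2*b - 2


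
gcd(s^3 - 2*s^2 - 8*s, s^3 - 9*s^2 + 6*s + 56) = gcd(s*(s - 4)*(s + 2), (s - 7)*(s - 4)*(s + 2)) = s^2 - 2*s - 8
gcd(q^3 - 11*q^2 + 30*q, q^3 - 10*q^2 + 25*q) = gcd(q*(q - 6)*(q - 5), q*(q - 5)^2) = q^2 - 5*q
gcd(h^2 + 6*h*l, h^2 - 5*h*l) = h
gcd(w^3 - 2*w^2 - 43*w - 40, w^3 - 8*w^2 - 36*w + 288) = w - 8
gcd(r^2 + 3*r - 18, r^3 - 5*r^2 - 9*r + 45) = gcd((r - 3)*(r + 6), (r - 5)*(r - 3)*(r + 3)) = r - 3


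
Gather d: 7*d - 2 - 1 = 7*d - 3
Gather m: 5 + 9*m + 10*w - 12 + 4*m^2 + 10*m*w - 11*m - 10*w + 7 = 4*m^2 + m*(10*w - 2)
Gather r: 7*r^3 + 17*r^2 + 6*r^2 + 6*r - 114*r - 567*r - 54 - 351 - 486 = 7*r^3 + 23*r^2 - 675*r - 891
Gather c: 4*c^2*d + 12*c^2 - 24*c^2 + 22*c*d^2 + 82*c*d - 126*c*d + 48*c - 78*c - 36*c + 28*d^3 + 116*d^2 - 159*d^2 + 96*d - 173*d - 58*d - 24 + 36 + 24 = c^2*(4*d - 12) + c*(22*d^2 - 44*d - 66) + 28*d^3 - 43*d^2 - 135*d + 36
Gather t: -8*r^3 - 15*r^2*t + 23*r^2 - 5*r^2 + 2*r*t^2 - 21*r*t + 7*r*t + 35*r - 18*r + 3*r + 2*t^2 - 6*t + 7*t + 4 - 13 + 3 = -8*r^3 + 18*r^2 + 20*r + t^2*(2*r + 2) + t*(-15*r^2 - 14*r + 1) - 6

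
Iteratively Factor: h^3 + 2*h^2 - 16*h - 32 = (h + 4)*(h^2 - 2*h - 8) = (h - 4)*(h + 4)*(h + 2)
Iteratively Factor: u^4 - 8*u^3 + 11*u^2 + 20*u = (u)*(u^3 - 8*u^2 + 11*u + 20) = u*(u - 4)*(u^2 - 4*u - 5) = u*(u - 4)*(u + 1)*(u - 5)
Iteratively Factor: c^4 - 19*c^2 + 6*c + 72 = (c - 3)*(c^3 + 3*c^2 - 10*c - 24) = (c - 3)*(c + 4)*(c^2 - c - 6) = (c - 3)^2*(c + 4)*(c + 2)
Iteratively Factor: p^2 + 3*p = (p)*(p + 3)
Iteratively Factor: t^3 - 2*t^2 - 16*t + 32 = (t + 4)*(t^2 - 6*t + 8) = (t - 2)*(t + 4)*(t - 4)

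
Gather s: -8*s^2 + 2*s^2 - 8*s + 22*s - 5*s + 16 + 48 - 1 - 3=-6*s^2 + 9*s + 60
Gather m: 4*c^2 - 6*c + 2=4*c^2 - 6*c + 2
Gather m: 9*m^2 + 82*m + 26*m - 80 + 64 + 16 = 9*m^2 + 108*m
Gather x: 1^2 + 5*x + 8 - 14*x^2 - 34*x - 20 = -14*x^2 - 29*x - 11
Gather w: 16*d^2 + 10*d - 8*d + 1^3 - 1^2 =16*d^2 + 2*d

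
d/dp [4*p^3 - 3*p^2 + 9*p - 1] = 12*p^2 - 6*p + 9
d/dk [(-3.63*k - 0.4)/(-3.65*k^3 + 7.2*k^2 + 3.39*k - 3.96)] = (-26.499*k^3 + 21.756*k^2 + 5.76*k + 15.7308)/(13.3225*k^6 - 52.56*k^5 + 27.093*k^4 + 77.724*k^3 - 45.5319*k^2 - 26.8488*k + 15.6816)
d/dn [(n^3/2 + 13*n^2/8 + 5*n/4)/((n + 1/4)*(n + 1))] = (16*n^4 + 40*n^3 + 37*n^2 + 26*n + 10)/(2*(16*n^4 + 40*n^3 + 33*n^2 + 10*n + 1))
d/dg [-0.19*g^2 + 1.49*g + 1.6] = 1.49 - 0.38*g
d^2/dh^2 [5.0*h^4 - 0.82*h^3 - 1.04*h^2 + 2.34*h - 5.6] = 60.0*h^2 - 4.92*h - 2.08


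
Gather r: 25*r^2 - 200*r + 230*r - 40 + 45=25*r^2 + 30*r + 5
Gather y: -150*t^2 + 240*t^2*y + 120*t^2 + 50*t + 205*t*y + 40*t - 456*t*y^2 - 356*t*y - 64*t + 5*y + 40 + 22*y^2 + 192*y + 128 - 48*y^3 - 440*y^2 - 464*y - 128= -30*t^2 + 26*t - 48*y^3 + y^2*(-456*t - 418) + y*(240*t^2 - 151*t - 267) + 40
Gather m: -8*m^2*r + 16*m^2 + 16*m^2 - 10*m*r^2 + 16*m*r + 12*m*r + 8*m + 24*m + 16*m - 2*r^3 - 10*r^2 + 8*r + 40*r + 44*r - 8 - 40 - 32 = m^2*(32 - 8*r) + m*(-10*r^2 + 28*r + 48) - 2*r^3 - 10*r^2 + 92*r - 80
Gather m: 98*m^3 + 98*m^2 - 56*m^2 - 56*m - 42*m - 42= 98*m^3 + 42*m^2 - 98*m - 42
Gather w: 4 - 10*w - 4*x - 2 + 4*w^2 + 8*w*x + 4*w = 4*w^2 + w*(8*x - 6) - 4*x + 2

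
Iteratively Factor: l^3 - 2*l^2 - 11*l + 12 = (l - 1)*(l^2 - l - 12) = (l - 1)*(l + 3)*(l - 4)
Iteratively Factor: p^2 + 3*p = (p + 3)*(p)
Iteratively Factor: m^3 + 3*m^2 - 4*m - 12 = (m - 2)*(m^2 + 5*m + 6) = (m - 2)*(m + 2)*(m + 3)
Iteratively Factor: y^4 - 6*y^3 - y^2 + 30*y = (y + 2)*(y^3 - 8*y^2 + 15*y) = (y - 5)*(y + 2)*(y^2 - 3*y) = (y - 5)*(y - 3)*(y + 2)*(y)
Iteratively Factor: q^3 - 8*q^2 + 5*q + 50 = (q - 5)*(q^2 - 3*q - 10) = (q - 5)^2*(q + 2)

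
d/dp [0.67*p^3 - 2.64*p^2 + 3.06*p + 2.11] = 2.01*p^2 - 5.28*p + 3.06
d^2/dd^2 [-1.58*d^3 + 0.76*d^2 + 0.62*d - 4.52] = 1.52 - 9.48*d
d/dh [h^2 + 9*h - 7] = 2*h + 9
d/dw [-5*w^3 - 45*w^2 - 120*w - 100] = -15*w^2 - 90*w - 120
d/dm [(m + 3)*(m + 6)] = 2*m + 9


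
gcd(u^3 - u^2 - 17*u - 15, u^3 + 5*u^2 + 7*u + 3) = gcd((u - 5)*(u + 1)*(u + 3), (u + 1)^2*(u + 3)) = u^2 + 4*u + 3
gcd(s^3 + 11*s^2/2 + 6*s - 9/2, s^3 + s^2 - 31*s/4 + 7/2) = s - 1/2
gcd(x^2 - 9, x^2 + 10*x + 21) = x + 3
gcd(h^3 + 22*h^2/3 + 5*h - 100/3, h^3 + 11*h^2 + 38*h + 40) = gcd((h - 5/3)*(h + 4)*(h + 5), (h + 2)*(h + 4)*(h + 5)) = h^2 + 9*h + 20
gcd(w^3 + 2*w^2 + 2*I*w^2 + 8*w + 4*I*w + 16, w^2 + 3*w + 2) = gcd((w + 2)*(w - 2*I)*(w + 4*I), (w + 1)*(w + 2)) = w + 2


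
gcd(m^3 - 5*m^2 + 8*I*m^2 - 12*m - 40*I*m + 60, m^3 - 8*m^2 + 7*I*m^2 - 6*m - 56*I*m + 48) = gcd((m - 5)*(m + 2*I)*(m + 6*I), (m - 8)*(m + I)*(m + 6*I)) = m + 6*I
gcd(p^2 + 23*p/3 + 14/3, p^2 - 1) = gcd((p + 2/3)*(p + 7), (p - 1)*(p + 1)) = 1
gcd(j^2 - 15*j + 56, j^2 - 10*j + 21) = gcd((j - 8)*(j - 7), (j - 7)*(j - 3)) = j - 7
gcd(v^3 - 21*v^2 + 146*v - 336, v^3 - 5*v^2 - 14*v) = v - 7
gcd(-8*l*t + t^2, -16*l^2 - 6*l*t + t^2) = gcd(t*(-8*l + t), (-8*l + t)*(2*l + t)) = -8*l + t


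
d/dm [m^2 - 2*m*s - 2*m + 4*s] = 2*m - 2*s - 2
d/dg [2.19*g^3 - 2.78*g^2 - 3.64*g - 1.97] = 6.57*g^2 - 5.56*g - 3.64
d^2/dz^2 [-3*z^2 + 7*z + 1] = -6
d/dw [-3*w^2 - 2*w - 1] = -6*w - 2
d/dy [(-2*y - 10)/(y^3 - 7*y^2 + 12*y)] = 4*(y^3 + 4*y^2 - 35*y + 30)/(y^2*(y^4 - 14*y^3 + 73*y^2 - 168*y + 144))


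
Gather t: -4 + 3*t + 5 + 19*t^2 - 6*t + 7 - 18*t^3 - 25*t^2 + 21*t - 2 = -18*t^3 - 6*t^2 + 18*t + 6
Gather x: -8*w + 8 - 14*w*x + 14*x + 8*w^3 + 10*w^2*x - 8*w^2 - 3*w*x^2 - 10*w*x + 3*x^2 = 8*w^3 - 8*w^2 - 8*w + x^2*(3 - 3*w) + x*(10*w^2 - 24*w + 14) + 8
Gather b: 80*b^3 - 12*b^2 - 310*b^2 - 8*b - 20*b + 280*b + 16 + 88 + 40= 80*b^3 - 322*b^2 + 252*b + 144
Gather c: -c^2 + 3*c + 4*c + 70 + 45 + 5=-c^2 + 7*c + 120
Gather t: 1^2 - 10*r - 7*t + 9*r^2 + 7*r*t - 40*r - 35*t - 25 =9*r^2 - 50*r + t*(7*r - 42) - 24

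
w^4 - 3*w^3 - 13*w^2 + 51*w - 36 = (w - 3)^2*(w - 1)*(w + 4)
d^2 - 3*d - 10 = (d - 5)*(d + 2)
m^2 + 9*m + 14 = (m + 2)*(m + 7)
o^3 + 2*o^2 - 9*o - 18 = (o - 3)*(o + 2)*(o + 3)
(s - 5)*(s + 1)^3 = s^4 - 2*s^3 - 12*s^2 - 14*s - 5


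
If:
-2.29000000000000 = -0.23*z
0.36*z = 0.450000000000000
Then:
No Solution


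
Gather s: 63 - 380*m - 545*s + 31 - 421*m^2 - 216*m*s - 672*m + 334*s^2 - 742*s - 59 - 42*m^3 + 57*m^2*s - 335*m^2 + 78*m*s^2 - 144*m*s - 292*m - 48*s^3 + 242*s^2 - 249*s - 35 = -42*m^3 - 756*m^2 - 1344*m - 48*s^3 + s^2*(78*m + 576) + s*(57*m^2 - 360*m - 1536)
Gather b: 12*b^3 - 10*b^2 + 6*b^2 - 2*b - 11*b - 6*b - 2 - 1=12*b^3 - 4*b^2 - 19*b - 3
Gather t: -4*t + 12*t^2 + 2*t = 12*t^2 - 2*t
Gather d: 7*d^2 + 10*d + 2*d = 7*d^2 + 12*d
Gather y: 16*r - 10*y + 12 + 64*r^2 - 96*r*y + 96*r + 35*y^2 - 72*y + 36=64*r^2 + 112*r + 35*y^2 + y*(-96*r - 82) + 48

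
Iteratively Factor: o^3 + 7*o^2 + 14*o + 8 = (o + 2)*(o^2 + 5*o + 4) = (o + 2)*(o + 4)*(o + 1)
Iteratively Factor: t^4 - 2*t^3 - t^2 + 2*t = (t - 2)*(t^3 - t) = t*(t - 2)*(t^2 - 1) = t*(t - 2)*(t + 1)*(t - 1)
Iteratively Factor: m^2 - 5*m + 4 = (m - 4)*(m - 1)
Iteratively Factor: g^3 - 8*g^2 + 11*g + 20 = (g - 5)*(g^2 - 3*g - 4) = (g - 5)*(g - 4)*(g + 1)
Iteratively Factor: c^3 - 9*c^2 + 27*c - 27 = (c - 3)*(c^2 - 6*c + 9) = (c - 3)^2*(c - 3)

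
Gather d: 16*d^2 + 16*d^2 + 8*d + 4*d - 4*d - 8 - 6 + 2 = 32*d^2 + 8*d - 12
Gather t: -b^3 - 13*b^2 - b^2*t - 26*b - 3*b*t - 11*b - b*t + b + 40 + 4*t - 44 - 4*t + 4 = -b^3 - 13*b^2 - 36*b + t*(-b^2 - 4*b)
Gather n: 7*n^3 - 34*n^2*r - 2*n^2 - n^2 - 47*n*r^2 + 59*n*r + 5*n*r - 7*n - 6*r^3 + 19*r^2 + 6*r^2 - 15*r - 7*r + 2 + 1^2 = 7*n^3 + n^2*(-34*r - 3) + n*(-47*r^2 + 64*r - 7) - 6*r^3 + 25*r^2 - 22*r + 3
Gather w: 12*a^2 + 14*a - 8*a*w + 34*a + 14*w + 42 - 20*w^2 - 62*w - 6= 12*a^2 + 48*a - 20*w^2 + w*(-8*a - 48) + 36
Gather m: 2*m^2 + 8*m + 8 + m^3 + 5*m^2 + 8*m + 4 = m^3 + 7*m^2 + 16*m + 12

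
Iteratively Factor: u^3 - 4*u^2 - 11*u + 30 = (u - 2)*(u^2 - 2*u - 15) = (u - 5)*(u - 2)*(u + 3)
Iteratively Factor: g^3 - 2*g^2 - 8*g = (g)*(g^2 - 2*g - 8) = g*(g + 2)*(g - 4)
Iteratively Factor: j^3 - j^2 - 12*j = (j)*(j^2 - j - 12) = j*(j - 4)*(j + 3)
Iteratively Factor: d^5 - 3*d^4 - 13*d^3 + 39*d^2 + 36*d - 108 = (d + 3)*(d^4 - 6*d^3 + 5*d^2 + 24*d - 36) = (d - 3)*(d + 3)*(d^3 - 3*d^2 - 4*d + 12) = (d - 3)*(d - 2)*(d + 3)*(d^2 - d - 6) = (d - 3)^2*(d - 2)*(d + 3)*(d + 2)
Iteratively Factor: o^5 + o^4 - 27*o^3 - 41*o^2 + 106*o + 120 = (o + 1)*(o^4 - 27*o^2 - 14*o + 120) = (o - 5)*(o + 1)*(o^3 + 5*o^2 - 2*o - 24) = (o - 5)*(o - 2)*(o + 1)*(o^2 + 7*o + 12) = (o - 5)*(o - 2)*(o + 1)*(o + 4)*(o + 3)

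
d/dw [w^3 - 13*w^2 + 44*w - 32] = 3*w^2 - 26*w + 44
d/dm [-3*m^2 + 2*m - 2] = 2 - 6*m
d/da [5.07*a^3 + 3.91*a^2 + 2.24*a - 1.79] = 15.21*a^2 + 7.82*a + 2.24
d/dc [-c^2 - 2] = -2*c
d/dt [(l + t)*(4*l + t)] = 5*l + 2*t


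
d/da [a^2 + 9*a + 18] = 2*a + 9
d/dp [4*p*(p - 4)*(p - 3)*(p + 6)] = 16*p^3 - 12*p^2 - 240*p + 288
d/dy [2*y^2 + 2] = 4*y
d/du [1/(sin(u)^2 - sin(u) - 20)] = (1 - 2*sin(u))*cos(u)/(sin(u) + cos(u)^2 + 19)^2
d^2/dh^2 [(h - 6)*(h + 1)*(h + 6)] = 6*h + 2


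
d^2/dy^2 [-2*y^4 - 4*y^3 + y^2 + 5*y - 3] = -24*y^2 - 24*y + 2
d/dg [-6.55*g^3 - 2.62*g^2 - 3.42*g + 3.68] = -19.65*g^2 - 5.24*g - 3.42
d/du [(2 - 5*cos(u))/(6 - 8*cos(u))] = 7*sin(u)/(2*(4*cos(u) - 3)^2)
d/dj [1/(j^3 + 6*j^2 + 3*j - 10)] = 3*(-j^2 - 4*j - 1)/(j^3 + 6*j^2 + 3*j - 10)^2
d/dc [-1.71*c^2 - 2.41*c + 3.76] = -3.42*c - 2.41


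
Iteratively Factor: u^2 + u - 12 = (u + 4)*(u - 3)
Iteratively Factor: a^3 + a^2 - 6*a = (a - 2)*(a^2 + 3*a) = (a - 2)*(a + 3)*(a)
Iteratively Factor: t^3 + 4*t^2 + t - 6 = (t + 2)*(t^2 + 2*t - 3) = (t - 1)*(t + 2)*(t + 3)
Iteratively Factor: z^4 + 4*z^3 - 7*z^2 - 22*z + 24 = (z - 2)*(z^3 + 6*z^2 + 5*z - 12) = (z - 2)*(z + 3)*(z^2 + 3*z - 4) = (z - 2)*(z - 1)*(z + 3)*(z + 4)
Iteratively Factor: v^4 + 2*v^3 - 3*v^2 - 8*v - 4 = (v - 2)*(v^3 + 4*v^2 + 5*v + 2) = (v - 2)*(v + 1)*(v^2 + 3*v + 2) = (v - 2)*(v + 1)^2*(v + 2)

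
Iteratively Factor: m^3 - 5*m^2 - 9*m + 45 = (m - 5)*(m^2 - 9) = (m - 5)*(m - 3)*(m + 3)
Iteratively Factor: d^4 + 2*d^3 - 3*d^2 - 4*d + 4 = (d + 2)*(d^3 - 3*d + 2) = (d - 1)*(d + 2)*(d^2 + d - 2) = (d - 1)*(d + 2)^2*(d - 1)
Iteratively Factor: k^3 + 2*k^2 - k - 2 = (k - 1)*(k^2 + 3*k + 2) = (k - 1)*(k + 1)*(k + 2)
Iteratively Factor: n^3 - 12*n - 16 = (n + 2)*(n^2 - 2*n - 8) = (n - 4)*(n + 2)*(n + 2)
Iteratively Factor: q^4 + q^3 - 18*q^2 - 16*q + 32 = (q - 1)*(q^3 + 2*q^2 - 16*q - 32) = (q - 1)*(q + 2)*(q^2 - 16) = (q - 4)*(q - 1)*(q + 2)*(q + 4)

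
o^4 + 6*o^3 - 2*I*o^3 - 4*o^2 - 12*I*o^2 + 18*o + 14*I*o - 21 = (o + 7)*(o - 3*I)*(-I*o + 1)*(I*o - I)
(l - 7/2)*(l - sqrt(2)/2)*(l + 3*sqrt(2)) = l^3 - 7*l^2/2 + 5*sqrt(2)*l^2/2 - 35*sqrt(2)*l/4 - 3*l + 21/2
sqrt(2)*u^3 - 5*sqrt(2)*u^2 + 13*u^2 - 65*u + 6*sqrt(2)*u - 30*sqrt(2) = (u - 5)*(u + 6*sqrt(2))*(sqrt(2)*u + 1)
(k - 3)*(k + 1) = k^2 - 2*k - 3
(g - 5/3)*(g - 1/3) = g^2 - 2*g + 5/9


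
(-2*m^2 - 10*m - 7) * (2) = -4*m^2 - 20*m - 14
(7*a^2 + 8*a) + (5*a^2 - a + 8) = 12*a^2 + 7*a + 8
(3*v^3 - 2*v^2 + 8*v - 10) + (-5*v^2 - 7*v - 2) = 3*v^3 - 7*v^2 + v - 12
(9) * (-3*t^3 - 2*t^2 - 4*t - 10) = -27*t^3 - 18*t^2 - 36*t - 90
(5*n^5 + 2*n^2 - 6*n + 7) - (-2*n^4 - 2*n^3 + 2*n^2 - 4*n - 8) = 5*n^5 + 2*n^4 + 2*n^3 - 2*n + 15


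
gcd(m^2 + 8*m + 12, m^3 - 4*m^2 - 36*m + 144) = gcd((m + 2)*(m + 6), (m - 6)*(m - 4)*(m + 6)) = m + 6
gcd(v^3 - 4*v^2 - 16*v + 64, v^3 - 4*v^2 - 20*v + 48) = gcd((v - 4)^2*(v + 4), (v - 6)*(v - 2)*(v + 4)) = v + 4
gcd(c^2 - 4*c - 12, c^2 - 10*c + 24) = c - 6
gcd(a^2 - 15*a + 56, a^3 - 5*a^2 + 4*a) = 1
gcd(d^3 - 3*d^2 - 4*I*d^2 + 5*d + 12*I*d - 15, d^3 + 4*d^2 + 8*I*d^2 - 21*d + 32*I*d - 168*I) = d - 3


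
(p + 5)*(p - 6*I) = p^2 + 5*p - 6*I*p - 30*I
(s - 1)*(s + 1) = s^2 - 1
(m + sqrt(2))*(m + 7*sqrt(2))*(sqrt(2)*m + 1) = sqrt(2)*m^3 + 17*m^2 + 22*sqrt(2)*m + 14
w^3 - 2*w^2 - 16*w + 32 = (w - 4)*(w - 2)*(w + 4)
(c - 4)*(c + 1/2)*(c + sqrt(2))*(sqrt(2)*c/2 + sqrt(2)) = sqrt(2)*c^4/2 - 3*sqrt(2)*c^3/4 + c^3 - 9*sqrt(2)*c^2/2 - 3*c^2/2 - 9*c - 2*sqrt(2)*c - 4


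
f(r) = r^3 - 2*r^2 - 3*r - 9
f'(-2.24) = 21.01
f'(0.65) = -4.33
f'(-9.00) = 276.00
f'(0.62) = -4.33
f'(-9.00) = 276.00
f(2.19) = -14.66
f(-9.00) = -873.00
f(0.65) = -11.52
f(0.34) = -10.21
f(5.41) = 74.57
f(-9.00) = -873.00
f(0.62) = -11.39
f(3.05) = -8.38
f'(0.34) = -4.01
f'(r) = 3*r^2 - 4*r - 3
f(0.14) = -9.46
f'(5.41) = 63.16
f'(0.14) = -3.50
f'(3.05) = 12.71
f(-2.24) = -23.55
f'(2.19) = 2.63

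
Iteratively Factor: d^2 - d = (d)*(d - 1)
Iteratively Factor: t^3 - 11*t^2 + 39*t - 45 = (t - 5)*(t^2 - 6*t + 9) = (t - 5)*(t - 3)*(t - 3)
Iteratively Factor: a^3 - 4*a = (a)*(a^2 - 4) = a*(a - 2)*(a + 2)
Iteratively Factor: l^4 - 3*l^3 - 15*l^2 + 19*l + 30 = (l - 5)*(l^3 + 2*l^2 - 5*l - 6) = (l - 5)*(l + 3)*(l^2 - l - 2) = (l - 5)*(l - 2)*(l + 3)*(l + 1)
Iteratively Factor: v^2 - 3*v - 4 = (v - 4)*(v + 1)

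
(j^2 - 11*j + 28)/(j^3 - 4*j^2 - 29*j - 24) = (-j^2 + 11*j - 28)/(-j^3 + 4*j^2 + 29*j + 24)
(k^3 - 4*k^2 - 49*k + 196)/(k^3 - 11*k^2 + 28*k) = (k + 7)/k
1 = 1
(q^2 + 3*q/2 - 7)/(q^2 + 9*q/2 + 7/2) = (q - 2)/(q + 1)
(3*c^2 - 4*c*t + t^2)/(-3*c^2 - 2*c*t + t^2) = (-c + t)/(c + t)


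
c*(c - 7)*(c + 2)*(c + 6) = c^4 + c^3 - 44*c^2 - 84*c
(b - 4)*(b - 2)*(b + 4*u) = b^3 + 4*b^2*u - 6*b^2 - 24*b*u + 8*b + 32*u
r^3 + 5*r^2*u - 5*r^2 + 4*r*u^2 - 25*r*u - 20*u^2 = (r - 5)*(r + u)*(r + 4*u)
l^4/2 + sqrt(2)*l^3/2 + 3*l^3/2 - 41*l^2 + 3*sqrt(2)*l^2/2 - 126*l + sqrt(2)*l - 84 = (l/2 + 1/2)*(l + 2)*(l - 6*sqrt(2))*(l + 7*sqrt(2))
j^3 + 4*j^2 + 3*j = j*(j + 1)*(j + 3)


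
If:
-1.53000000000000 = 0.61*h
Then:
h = -2.51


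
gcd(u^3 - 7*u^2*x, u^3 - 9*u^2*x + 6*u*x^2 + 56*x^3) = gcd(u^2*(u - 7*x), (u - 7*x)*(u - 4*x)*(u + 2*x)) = -u + 7*x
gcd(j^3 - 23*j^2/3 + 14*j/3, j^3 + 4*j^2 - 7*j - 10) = 1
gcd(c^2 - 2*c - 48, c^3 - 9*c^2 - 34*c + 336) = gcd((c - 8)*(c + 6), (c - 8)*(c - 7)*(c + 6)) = c^2 - 2*c - 48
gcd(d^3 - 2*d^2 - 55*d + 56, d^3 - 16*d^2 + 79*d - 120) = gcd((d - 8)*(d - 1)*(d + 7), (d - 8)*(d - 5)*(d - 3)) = d - 8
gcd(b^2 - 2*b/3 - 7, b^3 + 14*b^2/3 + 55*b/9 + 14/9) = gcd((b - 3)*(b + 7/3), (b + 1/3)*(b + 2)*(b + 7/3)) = b + 7/3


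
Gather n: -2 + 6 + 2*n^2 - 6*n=2*n^2 - 6*n + 4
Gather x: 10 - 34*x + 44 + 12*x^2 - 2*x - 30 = 12*x^2 - 36*x + 24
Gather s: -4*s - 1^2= -4*s - 1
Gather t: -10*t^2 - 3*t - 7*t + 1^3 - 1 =-10*t^2 - 10*t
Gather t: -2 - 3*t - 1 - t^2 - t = -t^2 - 4*t - 3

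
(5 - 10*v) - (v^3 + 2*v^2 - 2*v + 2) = -v^3 - 2*v^2 - 8*v + 3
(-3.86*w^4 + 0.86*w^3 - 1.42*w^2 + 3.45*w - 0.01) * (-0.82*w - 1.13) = 3.1652*w^5 + 3.6566*w^4 + 0.1926*w^3 - 1.2244*w^2 - 3.8903*w + 0.0113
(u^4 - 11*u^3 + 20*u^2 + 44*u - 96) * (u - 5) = u^5 - 16*u^4 + 75*u^3 - 56*u^2 - 316*u + 480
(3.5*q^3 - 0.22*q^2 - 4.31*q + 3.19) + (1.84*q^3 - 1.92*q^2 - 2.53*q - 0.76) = 5.34*q^3 - 2.14*q^2 - 6.84*q + 2.43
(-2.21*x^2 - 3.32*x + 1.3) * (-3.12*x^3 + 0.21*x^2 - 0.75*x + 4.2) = 6.8952*x^5 + 9.8943*x^4 - 3.0957*x^3 - 6.519*x^2 - 14.919*x + 5.46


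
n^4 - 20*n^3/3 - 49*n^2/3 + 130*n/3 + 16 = (n - 8)*(n - 2)*(n + 1/3)*(n + 3)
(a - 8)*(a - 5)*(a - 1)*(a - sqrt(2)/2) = a^4 - 14*a^3 - sqrt(2)*a^3/2 + 7*sqrt(2)*a^2 + 53*a^2 - 40*a - 53*sqrt(2)*a/2 + 20*sqrt(2)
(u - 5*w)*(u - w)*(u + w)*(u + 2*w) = u^4 - 3*u^3*w - 11*u^2*w^2 + 3*u*w^3 + 10*w^4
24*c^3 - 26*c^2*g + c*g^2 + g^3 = (-4*c + g)*(-c + g)*(6*c + g)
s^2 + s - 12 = (s - 3)*(s + 4)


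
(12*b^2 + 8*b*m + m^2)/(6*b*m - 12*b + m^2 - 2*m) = (2*b + m)/(m - 2)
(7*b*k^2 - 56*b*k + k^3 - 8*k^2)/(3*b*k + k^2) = (7*b*k - 56*b + k^2 - 8*k)/(3*b + k)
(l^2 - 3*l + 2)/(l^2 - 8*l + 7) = (l - 2)/(l - 7)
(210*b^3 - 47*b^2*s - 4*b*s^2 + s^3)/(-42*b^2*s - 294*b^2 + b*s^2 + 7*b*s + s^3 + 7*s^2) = (-5*b + s)/(s + 7)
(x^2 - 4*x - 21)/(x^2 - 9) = (x - 7)/(x - 3)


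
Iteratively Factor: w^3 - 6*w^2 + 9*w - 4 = (w - 4)*(w^2 - 2*w + 1) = (w - 4)*(w - 1)*(w - 1)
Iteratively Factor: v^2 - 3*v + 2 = (v - 2)*(v - 1)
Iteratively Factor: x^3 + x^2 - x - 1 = (x - 1)*(x^2 + 2*x + 1) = (x - 1)*(x + 1)*(x + 1)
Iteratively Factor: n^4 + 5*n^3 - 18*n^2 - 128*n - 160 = (n + 4)*(n^3 + n^2 - 22*n - 40) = (n - 5)*(n + 4)*(n^2 + 6*n + 8) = (n - 5)*(n + 4)^2*(n + 2)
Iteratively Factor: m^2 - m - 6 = (m + 2)*(m - 3)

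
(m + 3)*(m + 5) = m^2 + 8*m + 15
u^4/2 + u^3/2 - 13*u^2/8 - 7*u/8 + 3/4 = (u/2 + 1/2)*(u - 3/2)*(u - 1/2)*(u + 2)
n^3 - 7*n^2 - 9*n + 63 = (n - 7)*(n - 3)*(n + 3)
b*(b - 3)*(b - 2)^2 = b^4 - 7*b^3 + 16*b^2 - 12*b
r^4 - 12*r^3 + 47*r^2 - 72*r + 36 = (r - 6)*(r - 3)*(r - 2)*(r - 1)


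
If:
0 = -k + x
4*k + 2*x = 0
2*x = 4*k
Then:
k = 0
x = 0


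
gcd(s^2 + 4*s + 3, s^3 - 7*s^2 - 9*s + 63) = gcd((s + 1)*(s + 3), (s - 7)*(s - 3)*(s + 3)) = s + 3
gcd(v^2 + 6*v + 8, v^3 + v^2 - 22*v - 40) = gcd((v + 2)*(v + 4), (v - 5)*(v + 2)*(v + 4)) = v^2 + 6*v + 8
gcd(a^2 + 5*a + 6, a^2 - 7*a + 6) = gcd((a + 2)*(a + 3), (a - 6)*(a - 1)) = 1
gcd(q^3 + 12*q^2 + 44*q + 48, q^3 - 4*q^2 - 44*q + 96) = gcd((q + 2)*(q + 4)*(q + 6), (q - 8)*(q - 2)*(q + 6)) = q + 6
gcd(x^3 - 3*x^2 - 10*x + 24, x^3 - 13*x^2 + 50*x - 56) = x^2 - 6*x + 8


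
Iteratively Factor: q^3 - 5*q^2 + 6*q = (q - 2)*(q^2 - 3*q) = q*(q - 2)*(q - 3)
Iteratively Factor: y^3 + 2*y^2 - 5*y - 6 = (y + 3)*(y^2 - y - 2) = (y + 1)*(y + 3)*(y - 2)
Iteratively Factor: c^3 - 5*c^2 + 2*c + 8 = (c - 4)*(c^2 - c - 2) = (c - 4)*(c - 2)*(c + 1)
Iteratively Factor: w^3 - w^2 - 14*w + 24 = (w - 2)*(w^2 + w - 12) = (w - 3)*(w - 2)*(w + 4)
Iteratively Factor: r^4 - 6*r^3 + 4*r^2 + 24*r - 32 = (r + 2)*(r^3 - 8*r^2 + 20*r - 16) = (r - 2)*(r + 2)*(r^2 - 6*r + 8) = (r - 2)^2*(r + 2)*(r - 4)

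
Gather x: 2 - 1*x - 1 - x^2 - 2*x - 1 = -x^2 - 3*x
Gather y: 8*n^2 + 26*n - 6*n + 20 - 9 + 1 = 8*n^2 + 20*n + 12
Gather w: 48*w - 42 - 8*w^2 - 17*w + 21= -8*w^2 + 31*w - 21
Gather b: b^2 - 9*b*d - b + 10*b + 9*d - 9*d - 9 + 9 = b^2 + b*(9 - 9*d)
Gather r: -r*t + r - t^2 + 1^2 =r*(1 - t) - t^2 + 1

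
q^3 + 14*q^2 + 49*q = q*(q + 7)^2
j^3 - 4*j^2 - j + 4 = (j - 4)*(j - 1)*(j + 1)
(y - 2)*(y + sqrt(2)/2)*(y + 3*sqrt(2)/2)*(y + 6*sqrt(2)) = y^4 - 2*y^3 + 8*sqrt(2)*y^3 - 16*sqrt(2)*y^2 + 51*y^2/2 - 51*y + 9*sqrt(2)*y - 18*sqrt(2)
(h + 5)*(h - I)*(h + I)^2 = h^4 + 5*h^3 + I*h^3 + h^2 + 5*I*h^2 + 5*h + I*h + 5*I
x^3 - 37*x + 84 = (x - 4)*(x - 3)*(x + 7)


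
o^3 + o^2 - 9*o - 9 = (o - 3)*(o + 1)*(o + 3)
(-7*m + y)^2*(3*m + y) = 147*m^3 + 7*m^2*y - 11*m*y^2 + y^3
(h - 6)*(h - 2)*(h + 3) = h^3 - 5*h^2 - 12*h + 36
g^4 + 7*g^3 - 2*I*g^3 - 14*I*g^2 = g^2*(g + 7)*(g - 2*I)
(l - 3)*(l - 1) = l^2 - 4*l + 3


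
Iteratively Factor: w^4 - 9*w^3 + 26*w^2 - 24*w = (w)*(w^3 - 9*w^2 + 26*w - 24) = w*(w - 4)*(w^2 - 5*w + 6) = w*(w - 4)*(w - 2)*(w - 3)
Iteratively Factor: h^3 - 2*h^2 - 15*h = (h - 5)*(h^2 + 3*h) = (h - 5)*(h + 3)*(h)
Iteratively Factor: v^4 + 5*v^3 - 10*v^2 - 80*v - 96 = (v + 3)*(v^3 + 2*v^2 - 16*v - 32) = (v + 2)*(v + 3)*(v^2 - 16) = (v + 2)*(v + 3)*(v + 4)*(v - 4)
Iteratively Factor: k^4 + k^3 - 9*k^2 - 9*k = (k - 3)*(k^3 + 4*k^2 + 3*k) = (k - 3)*(k + 3)*(k^2 + k) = (k - 3)*(k + 1)*(k + 3)*(k)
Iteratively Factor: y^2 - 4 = (y + 2)*(y - 2)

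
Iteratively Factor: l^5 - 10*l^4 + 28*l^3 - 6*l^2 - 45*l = (l - 5)*(l^4 - 5*l^3 + 3*l^2 + 9*l) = (l - 5)*(l + 1)*(l^3 - 6*l^2 + 9*l) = (l - 5)*(l - 3)*(l + 1)*(l^2 - 3*l) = l*(l - 5)*(l - 3)*(l + 1)*(l - 3)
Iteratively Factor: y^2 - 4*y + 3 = (y - 3)*(y - 1)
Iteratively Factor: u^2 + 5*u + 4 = (u + 4)*(u + 1)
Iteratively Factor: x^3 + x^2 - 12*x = (x - 3)*(x^2 + 4*x) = (x - 3)*(x + 4)*(x)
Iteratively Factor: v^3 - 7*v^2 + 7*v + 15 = (v - 5)*(v^2 - 2*v - 3) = (v - 5)*(v - 3)*(v + 1)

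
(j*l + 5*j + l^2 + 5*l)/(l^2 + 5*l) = (j + l)/l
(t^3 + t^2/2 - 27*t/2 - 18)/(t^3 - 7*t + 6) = (t^2 - 5*t/2 - 6)/(t^2 - 3*t + 2)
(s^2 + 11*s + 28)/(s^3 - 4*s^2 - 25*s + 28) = (s + 7)/(s^2 - 8*s + 7)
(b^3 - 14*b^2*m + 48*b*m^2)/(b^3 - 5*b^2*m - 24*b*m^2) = (b - 6*m)/(b + 3*m)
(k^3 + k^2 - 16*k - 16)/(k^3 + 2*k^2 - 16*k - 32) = (k + 1)/(k + 2)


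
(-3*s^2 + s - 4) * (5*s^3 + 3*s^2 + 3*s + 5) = -15*s^5 - 4*s^4 - 26*s^3 - 24*s^2 - 7*s - 20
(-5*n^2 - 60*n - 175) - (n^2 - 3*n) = -6*n^2 - 57*n - 175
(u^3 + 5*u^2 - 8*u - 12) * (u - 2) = u^4 + 3*u^3 - 18*u^2 + 4*u + 24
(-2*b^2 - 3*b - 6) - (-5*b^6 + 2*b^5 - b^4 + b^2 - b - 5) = 5*b^6 - 2*b^5 + b^4 - 3*b^2 - 2*b - 1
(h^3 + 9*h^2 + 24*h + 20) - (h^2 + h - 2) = h^3 + 8*h^2 + 23*h + 22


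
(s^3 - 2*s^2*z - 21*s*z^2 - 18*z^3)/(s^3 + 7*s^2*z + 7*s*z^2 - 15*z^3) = (-s^2 + 5*s*z + 6*z^2)/(-s^2 - 4*s*z + 5*z^2)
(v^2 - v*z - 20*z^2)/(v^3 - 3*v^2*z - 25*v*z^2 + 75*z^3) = (-v - 4*z)/(-v^2 - 2*v*z + 15*z^2)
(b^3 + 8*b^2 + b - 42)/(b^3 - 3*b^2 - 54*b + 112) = (b + 3)/(b - 8)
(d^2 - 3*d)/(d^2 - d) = (d - 3)/(d - 1)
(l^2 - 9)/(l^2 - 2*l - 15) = (l - 3)/(l - 5)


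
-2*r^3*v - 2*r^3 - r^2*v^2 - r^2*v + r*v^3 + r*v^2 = (-2*r + v)*(r + v)*(r*v + r)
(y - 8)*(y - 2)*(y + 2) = y^3 - 8*y^2 - 4*y + 32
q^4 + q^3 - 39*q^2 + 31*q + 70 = (q - 5)*(q - 2)*(q + 1)*(q + 7)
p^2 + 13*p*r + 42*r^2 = (p + 6*r)*(p + 7*r)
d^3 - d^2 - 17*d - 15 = (d - 5)*(d + 1)*(d + 3)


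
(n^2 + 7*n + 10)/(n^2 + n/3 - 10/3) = 3*(n + 5)/(3*n - 5)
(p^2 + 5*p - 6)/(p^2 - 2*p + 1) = (p + 6)/(p - 1)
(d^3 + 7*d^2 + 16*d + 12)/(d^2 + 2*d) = d + 5 + 6/d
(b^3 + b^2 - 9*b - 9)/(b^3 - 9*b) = (b + 1)/b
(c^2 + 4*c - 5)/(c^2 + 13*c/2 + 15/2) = 2*(c - 1)/(2*c + 3)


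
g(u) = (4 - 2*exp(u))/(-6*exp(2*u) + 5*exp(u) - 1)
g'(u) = (4 - 2*exp(u))*(12*exp(2*u) - 5*exp(u))/(-6*exp(2*u) + 5*exp(u) - 1)^2 - 2*exp(u)/(-6*exp(2*u) + 5*exp(u) - 1)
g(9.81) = 0.00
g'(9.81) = -0.00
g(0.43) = -0.12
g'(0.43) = 0.75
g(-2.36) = -6.56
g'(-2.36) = -3.79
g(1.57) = 0.05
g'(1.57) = -0.02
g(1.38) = 0.05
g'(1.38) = -0.01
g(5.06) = 0.00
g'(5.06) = -0.00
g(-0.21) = -2.67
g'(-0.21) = 13.35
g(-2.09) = -7.93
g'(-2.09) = -6.76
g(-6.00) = -4.05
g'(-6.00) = -0.05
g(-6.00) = -4.05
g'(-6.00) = -0.05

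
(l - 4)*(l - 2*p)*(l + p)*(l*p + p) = l^4*p - l^3*p^2 - 3*l^3*p - 2*l^2*p^3 + 3*l^2*p^2 - 4*l^2*p + 6*l*p^3 + 4*l*p^2 + 8*p^3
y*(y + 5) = y^2 + 5*y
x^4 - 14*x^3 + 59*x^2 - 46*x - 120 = (x - 6)*(x - 5)*(x - 4)*(x + 1)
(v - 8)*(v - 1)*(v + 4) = v^3 - 5*v^2 - 28*v + 32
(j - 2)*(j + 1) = j^2 - j - 2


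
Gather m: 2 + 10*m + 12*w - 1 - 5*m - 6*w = 5*m + 6*w + 1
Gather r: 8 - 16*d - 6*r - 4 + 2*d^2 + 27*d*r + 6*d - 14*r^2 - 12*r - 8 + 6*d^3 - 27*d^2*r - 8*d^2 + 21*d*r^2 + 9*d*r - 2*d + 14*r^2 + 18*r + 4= 6*d^3 - 6*d^2 + 21*d*r^2 - 12*d + r*(-27*d^2 + 36*d)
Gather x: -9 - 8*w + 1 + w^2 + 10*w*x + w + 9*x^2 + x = w^2 - 7*w + 9*x^2 + x*(10*w + 1) - 8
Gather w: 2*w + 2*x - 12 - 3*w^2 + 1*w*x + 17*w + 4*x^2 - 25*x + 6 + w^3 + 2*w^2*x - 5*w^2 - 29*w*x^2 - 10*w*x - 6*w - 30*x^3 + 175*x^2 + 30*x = w^3 + w^2*(2*x - 8) + w*(-29*x^2 - 9*x + 13) - 30*x^3 + 179*x^2 + 7*x - 6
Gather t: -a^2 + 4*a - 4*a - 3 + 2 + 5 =4 - a^2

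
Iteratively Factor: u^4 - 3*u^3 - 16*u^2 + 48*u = (u - 4)*(u^3 + u^2 - 12*u) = (u - 4)*(u + 4)*(u^2 - 3*u) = u*(u - 4)*(u + 4)*(u - 3)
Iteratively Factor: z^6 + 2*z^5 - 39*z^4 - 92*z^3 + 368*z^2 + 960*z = (z)*(z^5 + 2*z^4 - 39*z^3 - 92*z^2 + 368*z + 960) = z*(z + 4)*(z^4 - 2*z^3 - 31*z^2 + 32*z + 240) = z*(z - 4)*(z + 4)*(z^3 + 2*z^2 - 23*z - 60) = z*(z - 4)*(z + 4)^2*(z^2 - 2*z - 15) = z*(z - 4)*(z + 3)*(z + 4)^2*(z - 5)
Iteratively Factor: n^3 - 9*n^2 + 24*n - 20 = (n - 2)*(n^2 - 7*n + 10) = (n - 2)^2*(n - 5)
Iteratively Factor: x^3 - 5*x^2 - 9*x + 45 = (x - 5)*(x^2 - 9) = (x - 5)*(x - 3)*(x + 3)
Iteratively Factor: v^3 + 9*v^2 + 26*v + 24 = (v + 2)*(v^2 + 7*v + 12) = (v + 2)*(v + 3)*(v + 4)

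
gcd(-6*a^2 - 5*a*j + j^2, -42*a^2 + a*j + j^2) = 6*a - j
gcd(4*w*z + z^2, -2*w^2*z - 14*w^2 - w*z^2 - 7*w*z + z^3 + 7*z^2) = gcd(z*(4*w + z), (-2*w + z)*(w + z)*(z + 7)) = 1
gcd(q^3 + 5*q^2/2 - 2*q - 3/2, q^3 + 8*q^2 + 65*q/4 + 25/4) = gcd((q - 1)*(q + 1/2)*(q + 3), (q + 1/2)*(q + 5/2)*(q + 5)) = q + 1/2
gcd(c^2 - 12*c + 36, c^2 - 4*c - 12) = c - 6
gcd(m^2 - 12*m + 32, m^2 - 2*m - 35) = 1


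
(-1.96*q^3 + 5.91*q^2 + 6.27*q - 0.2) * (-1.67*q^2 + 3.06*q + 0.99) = 3.2732*q^5 - 15.8673*q^4 + 5.6733*q^3 + 25.3711*q^2 + 5.5953*q - 0.198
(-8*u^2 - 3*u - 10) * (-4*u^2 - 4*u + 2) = 32*u^4 + 44*u^3 + 36*u^2 + 34*u - 20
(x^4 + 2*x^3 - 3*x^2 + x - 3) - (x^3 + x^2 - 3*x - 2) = x^4 + x^3 - 4*x^2 + 4*x - 1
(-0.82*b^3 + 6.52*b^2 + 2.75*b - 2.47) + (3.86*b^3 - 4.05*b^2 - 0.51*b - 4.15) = 3.04*b^3 + 2.47*b^2 + 2.24*b - 6.62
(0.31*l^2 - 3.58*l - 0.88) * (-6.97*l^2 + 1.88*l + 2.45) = -2.1607*l^4 + 25.5354*l^3 + 0.1627*l^2 - 10.4254*l - 2.156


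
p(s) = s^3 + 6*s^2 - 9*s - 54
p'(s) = 3*s^2 + 12*s - 9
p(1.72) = -46.64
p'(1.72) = 20.52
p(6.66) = 447.60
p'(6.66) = 203.99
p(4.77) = 148.12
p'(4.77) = 116.50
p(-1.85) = -23.15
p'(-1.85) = -20.93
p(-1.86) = -22.94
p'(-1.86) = -20.94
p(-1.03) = -39.46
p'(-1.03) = -18.18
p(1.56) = -49.64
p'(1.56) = 17.02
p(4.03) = 72.63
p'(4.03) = 88.08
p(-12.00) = -810.00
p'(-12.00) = 279.00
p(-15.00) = -1944.00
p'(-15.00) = 486.00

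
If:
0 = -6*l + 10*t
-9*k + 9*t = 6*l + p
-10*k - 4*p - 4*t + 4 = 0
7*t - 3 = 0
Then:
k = -2/13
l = 5/7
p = 87/91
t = 3/7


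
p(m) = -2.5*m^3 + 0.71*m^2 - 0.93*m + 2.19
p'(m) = -7.5*m^2 + 1.42*m - 0.93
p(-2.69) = 58.49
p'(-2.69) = -59.02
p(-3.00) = 78.87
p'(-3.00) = -72.69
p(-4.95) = 327.41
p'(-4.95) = -191.73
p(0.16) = 2.05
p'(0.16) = -0.89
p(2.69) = -43.84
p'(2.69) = -51.38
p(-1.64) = 16.65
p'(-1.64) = -23.43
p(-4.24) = 209.46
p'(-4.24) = -141.78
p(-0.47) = 3.04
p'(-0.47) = -3.25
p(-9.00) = 1890.57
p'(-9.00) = -621.21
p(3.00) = -61.71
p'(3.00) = -64.17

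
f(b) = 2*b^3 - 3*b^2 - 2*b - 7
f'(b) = 6*b^2 - 6*b - 2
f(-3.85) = -157.90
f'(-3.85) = 110.04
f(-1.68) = -21.59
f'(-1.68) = 25.01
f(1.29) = -10.28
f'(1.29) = 0.24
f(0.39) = -8.12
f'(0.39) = -3.43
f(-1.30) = -13.86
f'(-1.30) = 15.94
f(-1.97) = -29.99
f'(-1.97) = 33.11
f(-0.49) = -6.98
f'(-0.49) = 2.38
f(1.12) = -10.19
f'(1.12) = -1.19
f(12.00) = 2993.00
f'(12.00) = 790.00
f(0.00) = -7.00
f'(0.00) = -2.00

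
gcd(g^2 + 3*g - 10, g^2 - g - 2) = g - 2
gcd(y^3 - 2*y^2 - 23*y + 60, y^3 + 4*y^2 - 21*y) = y - 3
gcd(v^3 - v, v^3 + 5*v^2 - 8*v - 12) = v + 1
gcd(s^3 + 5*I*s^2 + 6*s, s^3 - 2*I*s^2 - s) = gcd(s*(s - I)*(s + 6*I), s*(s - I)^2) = s^2 - I*s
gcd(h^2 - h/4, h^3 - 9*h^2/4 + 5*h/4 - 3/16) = h - 1/4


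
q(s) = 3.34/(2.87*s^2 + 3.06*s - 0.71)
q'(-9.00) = 0.00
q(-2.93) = 0.22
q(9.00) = 0.01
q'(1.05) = -0.95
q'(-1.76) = 3.01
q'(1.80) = -0.23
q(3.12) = 0.09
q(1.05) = 0.59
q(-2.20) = 0.52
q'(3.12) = -0.05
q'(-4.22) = 0.05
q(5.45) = 0.03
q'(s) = 3.34*(-5.74*s - 3.06)/(2.87*s^2 + 3.06*s - 0.71)^2 = (-19.1716*s - 10.2204)/(2.87*s^2 + 3.06*s - 0.71)^2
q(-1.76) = 1.20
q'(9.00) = -0.00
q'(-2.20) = 0.77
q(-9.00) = 0.02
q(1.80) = 0.24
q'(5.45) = -0.01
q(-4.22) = 0.09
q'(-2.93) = 0.21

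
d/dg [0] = 0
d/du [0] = 0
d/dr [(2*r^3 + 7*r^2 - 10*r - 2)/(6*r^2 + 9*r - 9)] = (4*r^4 + 12*r^3 + 23*r^2 - 34*r + 36)/(3*(4*r^4 + 12*r^3 - 3*r^2 - 18*r + 9))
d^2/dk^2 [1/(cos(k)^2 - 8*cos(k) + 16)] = 2*(-4*cos(k) - cos(2*k) + 2)/(cos(k) - 4)^4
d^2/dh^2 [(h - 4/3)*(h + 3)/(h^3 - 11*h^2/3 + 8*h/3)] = 2*(27*h^6 + 135*h^5 - 1359*h^4 + 3917*h^3 - 5220*h^2 + 3168*h - 768)/(h^3*(27*h^6 - 297*h^5 + 1305*h^4 - 2915*h^3 + 3480*h^2 - 2112*h + 512))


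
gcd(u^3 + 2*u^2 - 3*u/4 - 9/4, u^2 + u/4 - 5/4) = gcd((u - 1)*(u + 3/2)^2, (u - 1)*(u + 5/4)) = u - 1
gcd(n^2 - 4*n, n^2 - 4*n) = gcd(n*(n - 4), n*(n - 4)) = n^2 - 4*n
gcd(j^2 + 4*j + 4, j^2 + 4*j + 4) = j^2 + 4*j + 4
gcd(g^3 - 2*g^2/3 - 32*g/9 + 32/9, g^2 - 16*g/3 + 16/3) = g - 4/3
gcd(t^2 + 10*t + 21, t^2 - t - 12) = t + 3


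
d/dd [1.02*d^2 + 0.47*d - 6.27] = 2.04*d + 0.47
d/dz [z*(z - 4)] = 2*z - 4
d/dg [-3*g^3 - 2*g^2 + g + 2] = -9*g^2 - 4*g + 1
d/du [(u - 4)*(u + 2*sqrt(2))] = 2*u - 4 + 2*sqrt(2)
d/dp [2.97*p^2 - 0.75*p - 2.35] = 5.94*p - 0.75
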